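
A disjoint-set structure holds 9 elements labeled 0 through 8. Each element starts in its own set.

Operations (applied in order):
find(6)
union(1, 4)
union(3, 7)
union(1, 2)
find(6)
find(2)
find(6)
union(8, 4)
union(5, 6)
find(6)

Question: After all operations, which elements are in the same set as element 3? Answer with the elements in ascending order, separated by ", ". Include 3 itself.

Step 1: find(6) -> no change; set of 6 is {6}
Step 2: union(1, 4) -> merged; set of 1 now {1, 4}
Step 3: union(3, 7) -> merged; set of 3 now {3, 7}
Step 4: union(1, 2) -> merged; set of 1 now {1, 2, 4}
Step 5: find(6) -> no change; set of 6 is {6}
Step 6: find(2) -> no change; set of 2 is {1, 2, 4}
Step 7: find(6) -> no change; set of 6 is {6}
Step 8: union(8, 4) -> merged; set of 8 now {1, 2, 4, 8}
Step 9: union(5, 6) -> merged; set of 5 now {5, 6}
Step 10: find(6) -> no change; set of 6 is {5, 6}
Component of 3: {3, 7}

Answer: 3, 7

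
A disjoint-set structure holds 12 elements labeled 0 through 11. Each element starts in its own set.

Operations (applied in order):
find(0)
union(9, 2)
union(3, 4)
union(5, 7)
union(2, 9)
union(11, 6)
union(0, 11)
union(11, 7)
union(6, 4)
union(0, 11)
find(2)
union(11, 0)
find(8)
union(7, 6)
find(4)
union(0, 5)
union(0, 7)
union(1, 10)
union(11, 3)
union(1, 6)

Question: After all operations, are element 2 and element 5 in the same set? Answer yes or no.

Answer: no

Derivation:
Step 1: find(0) -> no change; set of 0 is {0}
Step 2: union(9, 2) -> merged; set of 9 now {2, 9}
Step 3: union(3, 4) -> merged; set of 3 now {3, 4}
Step 4: union(5, 7) -> merged; set of 5 now {5, 7}
Step 5: union(2, 9) -> already same set; set of 2 now {2, 9}
Step 6: union(11, 6) -> merged; set of 11 now {6, 11}
Step 7: union(0, 11) -> merged; set of 0 now {0, 6, 11}
Step 8: union(11, 7) -> merged; set of 11 now {0, 5, 6, 7, 11}
Step 9: union(6, 4) -> merged; set of 6 now {0, 3, 4, 5, 6, 7, 11}
Step 10: union(0, 11) -> already same set; set of 0 now {0, 3, 4, 5, 6, 7, 11}
Step 11: find(2) -> no change; set of 2 is {2, 9}
Step 12: union(11, 0) -> already same set; set of 11 now {0, 3, 4, 5, 6, 7, 11}
Step 13: find(8) -> no change; set of 8 is {8}
Step 14: union(7, 6) -> already same set; set of 7 now {0, 3, 4, 5, 6, 7, 11}
Step 15: find(4) -> no change; set of 4 is {0, 3, 4, 5, 6, 7, 11}
Step 16: union(0, 5) -> already same set; set of 0 now {0, 3, 4, 5, 6, 7, 11}
Step 17: union(0, 7) -> already same set; set of 0 now {0, 3, 4, 5, 6, 7, 11}
Step 18: union(1, 10) -> merged; set of 1 now {1, 10}
Step 19: union(11, 3) -> already same set; set of 11 now {0, 3, 4, 5, 6, 7, 11}
Step 20: union(1, 6) -> merged; set of 1 now {0, 1, 3, 4, 5, 6, 7, 10, 11}
Set of 2: {2, 9}; 5 is not a member.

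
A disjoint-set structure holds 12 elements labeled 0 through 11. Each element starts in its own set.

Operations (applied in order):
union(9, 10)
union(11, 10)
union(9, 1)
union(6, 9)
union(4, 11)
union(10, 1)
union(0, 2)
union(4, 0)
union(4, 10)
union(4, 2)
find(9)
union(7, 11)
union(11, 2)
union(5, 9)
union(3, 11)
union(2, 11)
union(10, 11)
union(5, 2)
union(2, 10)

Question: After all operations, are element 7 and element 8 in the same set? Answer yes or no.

Step 1: union(9, 10) -> merged; set of 9 now {9, 10}
Step 2: union(11, 10) -> merged; set of 11 now {9, 10, 11}
Step 3: union(9, 1) -> merged; set of 9 now {1, 9, 10, 11}
Step 4: union(6, 9) -> merged; set of 6 now {1, 6, 9, 10, 11}
Step 5: union(4, 11) -> merged; set of 4 now {1, 4, 6, 9, 10, 11}
Step 6: union(10, 1) -> already same set; set of 10 now {1, 4, 6, 9, 10, 11}
Step 7: union(0, 2) -> merged; set of 0 now {0, 2}
Step 8: union(4, 0) -> merged; set of 4 now {0, 1, 2, 4, 6, 9, 10, 11}
Step 9: union(4, 10) -> already same set; set of 4 now {0, 1, 2, 4, 6, 9, 10, 11}
Step 10: union(4, 2) -> already same set; set of 4 now {0, 1, 2, 4, 6, 9, 10, 11}
Step 11: find(9) -> no change; set of 9 is {0, 1, 2, 4, 6, 9, 10, 11}
Step 12: union(7, 11) -> merged; set of 7 now {0, 1, 2, 4, 6, 7, 9, 10, 11}
Step 13: union(11, 2) -> already same set; set of 11 now {0, 1, 2, 4, 6, 7, 9, 10, 11}
Step 14: union(5, 9) -> merged; set of 5 now {0, 1, 2, 4, 5, 6, 7, 9, 10, 11}
Step 15: union(3, 11) -> merged; set of 3 now {0, 1, 2, 3, 4, 5, 6, 7, 9, 10, 11}
Step 16: union(2, 11) -> already same set; set of 2 now {0, 1, 2, 3, 4, 5, 6, 7, 9, 10, 11}
Step 17: union(10, 11) -> already same set; set of 10 now {0, 1, 2, 3, 4, 5, 6, 7, 9, 10, 11}
Step 18: union(5, 2) -> already same set; set of 5 now {0, 1, 2, 3, 4, 5, 6, 7, 9, 10, 11}
Step 19: union(2, 10) -> already same set; set of 2 now {0, 1, 2, 3, 4, 5, 6, 7, 9, 10, 11}
Set of 7: {0, 1, 2, 3, 4, 5, 6, 7, 9, 10, 11}; 8 is not a member.

Answer: no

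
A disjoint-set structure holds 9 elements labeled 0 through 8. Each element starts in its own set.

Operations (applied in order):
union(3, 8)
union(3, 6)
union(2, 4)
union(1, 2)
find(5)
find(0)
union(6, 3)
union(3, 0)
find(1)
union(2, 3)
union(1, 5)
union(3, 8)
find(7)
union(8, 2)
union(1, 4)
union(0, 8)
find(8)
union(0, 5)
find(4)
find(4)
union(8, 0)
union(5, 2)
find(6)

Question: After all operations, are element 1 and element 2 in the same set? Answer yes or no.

Answer: yes

Derivation:
Step 1: union(3, 8) -> merged; set of 3 now {3, 8}
Step 2: union(3, 6) -> merged; set of 3 now {3, 6, 8}
Step 3: union(2, 4) -> merged; set of 2 now {2, 4}
Step 4: union(1, 2) -> merged; set of 1 now {1, 2, 4}
Step 5: find(5) -> no change; set of 5 is {5}
Step 6: find(0) -> no change; set of 0 is {0}
Step 7: union(6, 3) -> already same set; set of 6 now {3, 6, 8}
Step 8: union(3, 0) -> merged; set of 3 now {0, 3, 6, 8}
Step 9: find(1) -> no change; set of 1 is {1, 2, 4}
Step 10: union(2, 3) -> merged; set of 2 now {0, 1, 2, 3, 4, 6, 8}
Step 11: union(1, 5) -> merged; set of 1 now {0, 1, 2, 3, 4, 5, 6, 8}
Step 12: union(3, 8) -> already same set; set of 3 now {0, 1, 2, 3, 4, 5, 6, 8}
Step 13: find(7) -> no change; set of 7 is {7}
Step 14: union(8, 2) -> already same set; set of 8 now {0, 1, 2, 3, 4, 5, 6, 8}
Step 15: union(1, 4) -> already same set; set of 1 now {0, 1, 2, 3, 4, 5, 6, 8}
Step 16: union(0, 8) -> already same set; set of 0 now {0, 1, 2, 3, 4, 5, 6, 8}
Step 17: find(8) -> no change; set of 8 is {0, 1, 2, 3, 4, 5, 6, 8}
Step 18: union(0, 5) -> already same set; set of 0 now {0, 1, 2, 3, 4, 5, 6, 8}
Step 19: find(4) -> no change; set of 4 is {0, 1, 2, 3, 4, 5, 6, 8}
Step 20: find(4) -> no change; set of 4 is {0, 1, 2, 3, 4, 5, 6, 8}
Step 21: union(8, 0) -> already same set; set of 8 now {0, 1, 2, 3, 4, 5, 6, 8}
Step 22: union(5, 2) -> already same set; set of 5 now {0, 1, 2, 3, 4, 5, 6, 8}
Step 23: find(6) -> no change; set of 6 is {0, 1, 2, 3, 4, 5, 6, 8}
Set of 1: {0, 1, 2, 3, 4, 5, 6, 8}; 2 is a member.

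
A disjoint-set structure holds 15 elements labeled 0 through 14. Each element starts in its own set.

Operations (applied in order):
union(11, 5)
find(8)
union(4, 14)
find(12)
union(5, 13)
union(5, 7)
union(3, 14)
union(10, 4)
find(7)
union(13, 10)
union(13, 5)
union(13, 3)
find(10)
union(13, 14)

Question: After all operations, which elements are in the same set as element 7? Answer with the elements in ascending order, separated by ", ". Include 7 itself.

Step 1: union(11, 5) -> merged; set of 11 now {5, 11}
Step 2: find(8) -> no change; set of 8 is {8}
Step 3: union(4, 14) -> merged; set of 4 now {4, 14}
Step 4: find(12) -> no change; set of 12 is {12}
Step 5: union(5, 13) -> merged; set of 5 now {5, 11, 13}
Step 6: union(5, 7) -> merged; set of 5 now {5, 7, 11, 13}
Step 7: union(3, 14) -> merged; set of 3 now {3, 4, 14}
Step 8: union(10, 4) -> merged; set of 10 now {3, 4, 10, 14}
Step 9: find(7) -> no change; set of 7 is {5, 7, 11, 13}
Step 10: union(13, 10) -> merged; set of 13 now {3, 4, 5, 7, 10, 11, 13, 14}
Step 11: union(13, 5) -> already same set; set of 13 now {3, 4, 5, 7, 10, 11, 13, 14}
Step 12: union(13, 3) -> already same set; set of 13 now {3, 4, 5, 7, 10, 11, 13, 14}
Step 13: find(10) -> no change; set of 10 is {3, 4, 5, 7, 10, 11, 13, 14}
Step 14: union(13, 14) -> already same set; set of 13 now {3, 4, 5, 7, 10, 11, 13, 14}
Component of 7: {3, 4, 5, 7, 10, 11, 13, 14}

Answer: 3, 4, 5, 7, 10, 11, 13, 14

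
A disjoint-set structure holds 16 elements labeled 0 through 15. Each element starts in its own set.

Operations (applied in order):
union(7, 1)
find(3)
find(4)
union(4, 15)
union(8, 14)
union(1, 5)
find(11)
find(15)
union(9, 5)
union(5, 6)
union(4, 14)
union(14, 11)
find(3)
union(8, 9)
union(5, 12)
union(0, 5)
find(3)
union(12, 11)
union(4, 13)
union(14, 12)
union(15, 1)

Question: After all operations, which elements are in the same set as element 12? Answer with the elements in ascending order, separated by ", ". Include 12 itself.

Answer: 0, 1, 4, 5, 6, 7, 8, 9, 11, 12, 13, 14, 15

Derivation:
Step 1: union(7, 1) -> merged; set of 7 now {1, 7}
Step 2: find(3) -> no change; set of 3 is {3}
Step 3: find(4) -> no change; set of 4 is {4}
Step 4: union(4, 15) -> merged; set of 4 now {4, 15}
Step 5: union(8, 14) -> merged; set of 8 now {8, 14}
Step 6: union(1, 5) -> merged; set of 1 now {1, 5, 7}
Step 7: find(11) -> no change; set of 11 is {11}
Step 8: find(15) -> no change; set of 15 is {4, 15}
Step 9: union(9, 5) -> merged; set of 9 now {1, 5, 7, 9}
Step 10: union(5, 6) -> merged; set of 5 now {1, 5, 6, 7, 9}
Step 11: union(4, 14) -> merged; set of 4 now {4, 8, 14, 15}
Step 12: union(14, 11) -> merged; set of 14 now {4, 8, 11, 14, 15}
Step 13: find(3) -> no change; set of 3 is {3}
Step 14: union(8, 9) -> merged; set of 8 now {1, 4, 5, 6, 7, 8, 9, 11, 14, 15}
Step 15: union(5, 12) -> merged; set of 5 now {1, 4, 5, 6, 7, 8, 9, 11, 12, 14, 15}
Step 16: union(0, 5) -> merged; set of 0 now {0, 1, 4, 5, 6, 7, 8, 9, 11, 12, 14, 15}
Step 17: find(3) -> no change; set of 3 is {3}
Step 18: union(12, 11) -> already same set; set of 12 now {0, 1, 4, 5, 6, 7, 8, 9, 11, 12, 14, 15}
Step 19: union(4, 13) -> merged; set of 4 now {0, 1, 4, 5, 6, 7, 8, 9, 11, 12, 13, 14, 15}
Step 20: union(14, 12) -> already same set; set of 14 now {0, 1, 4, 5, 6, 7, 8, 9, 11, 12, 13, 14, 15}
Step 21: union(15, 1) -> already same set; set of 15 now {0, 1, 4, 5, 6, 7, 8, 9, 11, 12, 13, 14, 15}
Component of 12: {0, 1, 4, 5, 6, 7, 8, 9, 11, 12, 13, 14, 15}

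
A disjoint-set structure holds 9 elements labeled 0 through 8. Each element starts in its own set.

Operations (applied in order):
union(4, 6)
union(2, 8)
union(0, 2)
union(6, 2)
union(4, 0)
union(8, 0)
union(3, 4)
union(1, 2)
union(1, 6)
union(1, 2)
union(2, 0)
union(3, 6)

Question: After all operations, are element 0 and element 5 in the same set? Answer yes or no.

Step 1: union(4, 6) -> merged; set of 4 now {4, 6}
Step 2: union(2, 8) -> merged; set of 2 now {2, 8}
Step 3: union(0, 2) -> merged; set of 0 now {0, 2, 8}
Step 4: union(6, 2) -> merged; set of 6 now {0, 2, 4, 6, 8}
Step 5: union(4, 0) -> already same set; set of 4 now {0, 2, 4, 6, 8}
Step 6: union(8, 0) -> already same set; set of 8 now {0, 2, 4, 6, 8}
Step 7: union(3, 4) -> merged; set of 3 now {0, 2, 3, 4, 6, 8}
Step 8: union(1, 2) -> merged; set of 1 now {0, 1, 2, 3, 4, 6, 8}
Step 9: union(1, 6) -> already same set; set of 1 now {0, 1, 2, 3, 4, 6, 8}
Step 10: union(1, 2) -> already same set; set of 1 now {0, 1, 2, 3, 4, 6, 8}
Step 11: union(2, 0) -> already same set; set of 2 now {0, 1, 2, 3, 4, 6, 8}
Step 12: union(3, 6) -> already same set; set of 3 now {0, 1, 2, 3, 4, 6, 8}
Set of 0: {0, 1, 2, 3, 4, 6, 8}; 5 is not a member.

Answer: no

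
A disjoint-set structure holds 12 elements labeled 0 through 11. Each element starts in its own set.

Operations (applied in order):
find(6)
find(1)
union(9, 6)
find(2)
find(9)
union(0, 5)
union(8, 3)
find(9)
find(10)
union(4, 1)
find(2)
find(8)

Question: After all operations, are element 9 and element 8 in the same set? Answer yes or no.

Step 1: find(6) -> no change; set of 6 is {6}
Step 2: find(1) -> no change; set of 1 is {1}
Step 3: union(9, 6) -> merged; set of 9 now {6, 9}
Step 4: find(2) -> no change; set of 2 is {2}
Step 5: find(9) -> no change; set of 9 is {6, 9}
Step 6: union(0, 5) -> merged; set of 0 now {0, 5}
Step 7: union(8, 3) -> merged; set of 8 now {3, 8}
Step 8: find(9) -> no change; set of 9 is {6, 9}
Step 9: find(10) -> no change; set of 10 is {10}
Step 10: union(4, 1) -> merged; set of 4 now {1, 4}
Step 11: find(2) -> no change; set of 2 is {2}
Step 12: find(8) -> no change; set of 8 is {3, 8}
Set of 9: {6, 9}; 8 is not a member.

Answer: no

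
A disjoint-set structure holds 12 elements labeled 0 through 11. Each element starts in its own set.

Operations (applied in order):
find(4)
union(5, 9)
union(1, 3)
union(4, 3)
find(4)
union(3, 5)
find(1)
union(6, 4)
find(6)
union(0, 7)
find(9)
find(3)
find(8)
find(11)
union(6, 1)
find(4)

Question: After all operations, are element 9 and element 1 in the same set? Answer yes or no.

Step 1: find(4) -> no change; set of 4 is {4}
Step 2: union(5, 9) -> merged; set of 5 now {5, 9}
Step 3: union(1, 3) -> merged; set of 1 now {1, 3}
Step 4: union(4, 3) -> merged; set of 4 now {1, 3, 4}
Step 5: find(4) -> no change; set of 4 is {1, 3, 4}
Step 6: union(3, 5) -> merged; set of 3 now {1, 3, 4, 5, 9}
Step 7: find(1) -> no change; set of 1 is {1, 3, 4, 5, 9}
Step 8: union(6, 4) -> merged; set of 6 now {1, 3, 4, 5, 6, 9}
Step 9: find(6) -> no change; set of 6 is {1, 3, 4, 5, 6, 9}
Step 10: union(0, 7) -> merged; set of 0 now {0, 7}
Step 11: find(9) -> no change; set of 9 is {1, 3, 4, 5, 6, 9}
Step 12: find(3) -> no change; set of 3 is {1, 3, 4, 5, 6, 9}
Step 13: find(8) -> no change; set of 8 is {8}
Step 14: find(11) -> no change; set of 11 is {11}
Step 15: union(6, 1) -> already same set; set of 6 now {1, 3, 4, 5, 6, 9}
Step 16: find(4) -> no change; set of 4 is {1, 3, 4, 5, 6, 9}
Set of 9: {1, 3, 4, 5, 6, 9}; 1 is a member.

Answer: yes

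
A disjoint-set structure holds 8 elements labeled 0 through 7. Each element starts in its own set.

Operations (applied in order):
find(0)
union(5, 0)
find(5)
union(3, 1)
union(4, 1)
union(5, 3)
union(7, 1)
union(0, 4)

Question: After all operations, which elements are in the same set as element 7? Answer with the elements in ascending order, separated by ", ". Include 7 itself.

Answer: 0, 1, 3, 4, 5, 7

Derivation:
Step 1: find(0) -> no change; set of 0 is {0}
Step 2: union(5, 0) -> merged; set of 5 now {0, 5}
Step 3: find(5) -> no change; set of 5 is {0, 5}
Step 4: union(3, 1) -> merged; set of 3 now {1, 3}
Step 5: union(4, 1) -> merged; set of 4 now {1, 3, 4}
Step 6: union(5, 3) -> merged; set of 5 now {0, 1, 3, 4, 5}
Step 7: union(7, 1) -> merged; set of 7 now {0, 1, 3, 4, 5, 7}
Step 8: union(0, 4) -> already same set; set of 0 now {0, 1, 3, 4, 5, 7}
Component of 7: {0, 1, 3, 4, 5, 7}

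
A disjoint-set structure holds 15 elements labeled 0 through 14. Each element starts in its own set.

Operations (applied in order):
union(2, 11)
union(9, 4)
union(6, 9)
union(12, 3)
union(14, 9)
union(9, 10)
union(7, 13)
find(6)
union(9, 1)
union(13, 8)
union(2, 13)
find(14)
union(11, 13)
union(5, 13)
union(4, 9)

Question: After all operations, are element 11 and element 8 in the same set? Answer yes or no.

Answer: yes

Derivation:
Step 1: union(2, 11) -> merged; set of 2 now {2, 11}
Step 2: union(9, 4) -> merged; set of 9 now {4, 9}
Step 3: union(6, 9) -> merged; set of 6 now {4, 6, 9}
Step 4: union(12, 3) -> merged; set of 12 now {3, 12}
Step 5: union(14, 9) -> merged; set of 14 now {4, 6, 9, 14}
Step 6: union(9, 10) -> merged; set of 9 now {4, 6, 9, 10, 14}
Step 7: union(7, 13) -> merged; set of 7 now {7, 13}
Step 8: find(6) -> no change; set of 6 is {4, 6, 9, 10, 14}
Step 9: union(9, 1) -> merged; set of 9 now {1, 4, 6, 9, 10, 14}
Step 10: union(13, 8) -> merged; set of 13 now {7, 8, 13}
Step 11: union(2, 13) -> merged; set of 2 now {2, 7, 8, 11, 13}
Step 12: find(14) -> no change; set of 14 is {1, 4, 6, 9, 10, 14}
Step 13: union(11, 13) -> already same set; set of 11 now {2, 7, 8, 11, 13}
Step 14: union(5, 13) -> merged; set of 5 now {2, 5, 7, 8, 11, 13}
Step 15: union(4, 9) -> already same set; set of 4 now {1, 4, 6, 9, 10, 14}
Set of 11: {2, 5, 7, 8, 11, 13}; 8 is a member.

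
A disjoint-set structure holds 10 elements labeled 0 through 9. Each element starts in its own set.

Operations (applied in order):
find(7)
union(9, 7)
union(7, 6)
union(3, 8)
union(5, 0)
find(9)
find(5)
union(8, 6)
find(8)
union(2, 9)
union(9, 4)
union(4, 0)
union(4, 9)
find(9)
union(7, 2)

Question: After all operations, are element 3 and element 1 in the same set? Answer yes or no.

Answer: no

Derivation:
Step 1: find(7) -> no change; set of 7 is {7}
Step 2: union(9, 7) -> merged; set of 9 now {7, 9}
Step 3: union(7, 6) -> merged; set of 7 now {6, 7, 9}
Step 4: union(3, 8) -> merged; set of 3 now {3, 8}
Step 5: union(5, 0) -> merged; set of 5 now {0, 5}
Step 6: find(9) -> no change; set of 9 is {6, 7, 9}
Step 7: find(5) -> no change; set of 5 is {0, 5}
Step 8: union(8, 6) -> merged; set of 8 now {3, 6, 7, 8, 9}
Step 9: find(8) -> no change; set of 8 is {3, 6, 7, 8, 9}
Step 10: union(2, 9) -> merged; set of 2 now {2, 3, 6, 7, 8, 9}
Step 11: union(9, 4) -> merged; set of 9 now {2, 3, 4, 6, 7, 8, 9}
Step 12: union(4, 0) -> merged; set of 4 now {0, 2, 3, 4, 5, 6, 7, 8, 9}
Step 13: union(4, 9) -> already same set; set of 4 now {0, 2, 3, 4, 5, 6, 7, 8, 9}
Step 14: find(9) -> no change; set of 9 is {0, 2, 3, 4, 5, 6, 7, 8, 9}
Step 15: union(7, 2) -> already same set; set of 7 now {0, 2, 3, 4, 5, 6, 7, 8, 9}
Set of 3: {0, 2, 3, 4, 5, 6, 7, 8, 9}; 1 is not a member.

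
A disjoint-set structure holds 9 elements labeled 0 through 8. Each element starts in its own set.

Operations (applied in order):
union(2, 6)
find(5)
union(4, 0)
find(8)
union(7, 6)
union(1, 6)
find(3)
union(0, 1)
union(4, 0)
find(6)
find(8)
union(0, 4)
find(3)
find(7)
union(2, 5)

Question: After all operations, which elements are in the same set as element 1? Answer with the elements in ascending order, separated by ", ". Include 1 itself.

Answer: 0, 1, 2, 4, 5, 6, 7

Derivation:
Step 1: union(2, 6) -> merged; set of 2 now {2, 6}
Step 2: find(5) -> no change; set of 5 is {5}
Step 3: union(4, 0) -> merged; set of 4 now {0, 4}
Step 4: find(8) -> no change; set of 8 is {8}
Step 5: union(7, 6) -> merged; set of 7 now {2, 6, 7}
Step 6: union(1, 6) -> merged; set of 1 now {1, 2, 6, 7}
Step 7: find(3) -> no change; set of 3 is {3}
Step 8: union(0, 1) -> merged; set of 0 now {0, 1, 2, 4, 6, 7}
Step 9: union(4, 0) -> already same set; set of 4 now {0, 1, 2, 4, 6, 7}
Step 10: find(6) -> no change; set of 6 is {0, 1, 2, 4, 6, 7}
Step 11: find(8) -> no change; set of 8 is {8}
Step 12: union(0, 4) -> already same set; set of 0 now {0, 1, 2, 4, 6, 7}
Step 13: find(3) -> no change; set of 3 is {3}
Step 14: find(7) -> no change; set of 7 is {0, 1, 2, 4, 6, 7}
Step 15: union(2, 5) -> merged; set of 2 now {0, 1, 2, 4, 5, 6, 7}
Component of 1: {0, 1, 2, 4, 5, 6, 7}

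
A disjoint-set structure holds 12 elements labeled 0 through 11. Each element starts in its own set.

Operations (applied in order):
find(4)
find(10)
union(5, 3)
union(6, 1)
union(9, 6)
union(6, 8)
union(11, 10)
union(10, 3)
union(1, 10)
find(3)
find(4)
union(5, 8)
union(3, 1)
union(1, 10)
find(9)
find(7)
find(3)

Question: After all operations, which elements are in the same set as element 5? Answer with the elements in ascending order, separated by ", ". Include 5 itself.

Step 1: find(4) -> no change; set of 4 is {4}
Step 2: find(10) -> no change; set of 10 is {10}
Step 3: union(5, 3) -> merged; set of 5 now {3, 5}
Step 4: union(6, 1) -> merged; set of 6 now {1, 6}
Step 5: union(9, 6) -> merged; set of 9 now {1, 6, 9}
Step 6: union(6, 8) -> merged; set of 6 now {1, 6, 8, 9}
Step 7: union(11, 10) -> merged; set of 11 now {10, 11}
Step 8: union(10, 3) -> merged; set of 10 now {3, 5, 10, 11}
Step 9: union(1, 10) -> merged; set of 1 now {1, 3, 5, 6, 8, 9, 10, 11}
Step 10: find(3) -> no change; set of 3 is {1, 3, 5, 6, 8, 9, 10, 11}
Step 11: find(4) -> no change; set of 4 is {4}
Step 12: union(5, 8) -> already same set; set of 5 now {1, 3, 5, 6, 8, 9, 10, 11}
Step 13: union(3, 1) -> already same set; set of 3 now {1, 3, 5, 6, 8, 9, 10, 11}
Step 14: union(1, 10) -> already same set; set of 1 now {1, 3, 5, 6, 8, 9, 10, 11}
Step 15: find(9) -> no change; set of 9 is {1, 3, 5, 6, 8, 9, 10, 11}
Step 16: find(7) -> no change; set of 7 is {7}
Step 17: find(3) -> no change; set of 3 is {1, 3, 5, 6, 8, 9, 10, 11}
Component of 5: {1, 3, 5, 6, 8, 9, 10, 11}

Answer: 1, 3, 5, 6, 8, 9, 10, 11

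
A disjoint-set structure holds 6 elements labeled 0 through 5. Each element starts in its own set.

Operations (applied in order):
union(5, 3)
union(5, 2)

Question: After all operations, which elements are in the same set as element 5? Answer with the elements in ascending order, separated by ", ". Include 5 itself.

Step 1: union(5, 3) -> merged; set of 5 now {3, 5}
Step 2: union(5, 2) -> merged; set of 5 now {2, 3, 5}
Component of 5: {2, 3, 5}

Answer: 2, 3, 5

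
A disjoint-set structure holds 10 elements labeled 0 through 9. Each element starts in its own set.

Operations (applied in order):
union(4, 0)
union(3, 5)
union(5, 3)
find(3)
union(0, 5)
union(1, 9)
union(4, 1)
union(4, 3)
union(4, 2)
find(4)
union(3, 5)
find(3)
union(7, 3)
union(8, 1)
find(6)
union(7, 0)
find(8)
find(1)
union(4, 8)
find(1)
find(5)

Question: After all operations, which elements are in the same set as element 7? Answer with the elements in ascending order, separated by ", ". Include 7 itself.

Answer: 0, 1, 2, 3, 4, 5, 7, 8, 9

Derivation:
Step 1: union(4, 0) -> merged; set of 4 now {0, 4}
Step 2: union(3, 5) -> merged; set of 3 now {3, 5}
Step 3: union(5, 3) -> already same set; set of 5 now {3, 5}
Step 4: find(3) -> no change; set of 3 is {3, 5}
Step 5: union(0, 5) -> merged; set of 0 now {0, 3, 4, 5}
Step 6: union(1, 9) -> merged; set of 1 now {1, 9}
Step 7: union(4, 1) -> merged; set of 4 now {0, 1, 3, 4, 5, 9}
Step 8: union(4, 3) -> already same set; set of 4 now {0, 1, 3, 4, 5, 9}
Step 9: union(4, 2) -> merged; set of 4 now {0, 1, 2, 3, 4, 5, 9}
Step 10: find(4) -> no change; set of 4 is {0, 1, 2, 3, 4, 5, 9}
Step 11: union(3, 5) -> already same set; set of 3 now {0, 1, 2, 3, 4, 5, 9}
Step 12: find(3) -> no change; set of 3 is {0, 1, 2, 3, 4, 5, 9}
Step 13: union(7, 3) -> merged; set of 7 now {0, 1, 2, 3, 4, 5, 7, 9}
Step 14: union(8, 1) -> merged; set of 8 now {0, 1, 2, 3, 4, 5, 7, 8, 9}
Step 15: find(6) -> no change; set of 6 is {6}
Step 16: union(7, 0) -> already same set; set of 7 now {0, 1, 2, 3, 4, 5, 7, 8, 9}
Step 17: find(8) -> no change; set of 8 is {0, 1, 2, 3, 4, 5, 7, 8, 9}
Step 18: find(1) -> no change; set of 1 is {0, 1, 2, 3, 4, 5, 7, 8, 9}
Step 19: union(4, 8) -> already same set; set of 4 now {0, 1, 2, 3, 4, 5, 7, 8, 9}
Step 20: find(1) -> no change; set of 1 is {0, 1, 2, 3, 4, 5, 7, 8, 9}
Step 21: find(5) -> no change; set of 5 is {0, 1, 2, 3, 4, 5, 7, 8, 9}
Component of 7: {0, 1, 2, 3, 4, 5, 7, 8, 9}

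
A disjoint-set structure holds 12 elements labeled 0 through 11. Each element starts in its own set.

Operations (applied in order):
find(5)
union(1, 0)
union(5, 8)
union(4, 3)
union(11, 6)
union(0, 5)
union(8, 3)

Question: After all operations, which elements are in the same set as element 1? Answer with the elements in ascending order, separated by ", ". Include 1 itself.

Step 1: find(5) -> no change; set of 5 is {5}
Step 2: union(1, 0) -> merged; set of 1 now {0, 1}
Step 3: union(5, 8) -> merged; set of 5 now {5, 8}
Step 4: union(4, 3) -> merged; set of 4 now {3, 4}
Step 5: union(11, 6) -> merged; set of 11 now {6, 11}
Step 6: union(0, 5) -> merged; set of 0 now {0, 1, 5, 8}
Step 7: union(8, 3) -> merged; set of 8 now {0, 1, 3, 4, 5, 8}
Component of 1: {0, 1, 3, 4, 5, 8}

Answer: 0, 1, 3, 4, 5, 8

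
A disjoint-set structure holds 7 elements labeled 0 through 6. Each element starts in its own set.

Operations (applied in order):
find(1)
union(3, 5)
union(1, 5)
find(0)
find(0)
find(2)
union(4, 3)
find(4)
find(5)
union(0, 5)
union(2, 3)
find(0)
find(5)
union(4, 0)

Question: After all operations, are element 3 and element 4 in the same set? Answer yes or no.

Step 1: find(1) -> no change; set of 1 is {1}
Step 2: union(3, 5) -> merged; set of 3 now {3, 5}
Step 3: union(1, 5) -> merged; set of 1 now {1, 3, 5}
Step 4: find(0) -> no change; set of 0 is {0}
Step 5: find(0) -> no change; set of 0 is {0}
Step 6: find(2) -> no change; set of 2 is {2}
Step 7: union(4, 3) -> merged; set of 4 now {1, 3, 4, 5}
Step 8: find(4) -> no change; set of 4 is {1, 3, 4, 5}
Step 9: find(5) -> no change; set of 5 is {1, 3, 4, 5}
Step 10: union(0, 5) -> merged; set of 0 now {0, 1, 3, 4, 5}
Step 11: union(2, 3) -> merged; set of 2 now {0, 1, 2, 3, 4, 5}
Step 12: find(0) -> no change; set of 0 is {0, 1, 2, 3, 4, 5}
Step 13: find(5) -> no change; set of 5 is {0, 1, 2, 3, 4, 5}
Step 14: union(4, 0) -> already same set; set of 4 now {0, 1, 2, 3, 4, 5}
Set of 3: {0, 1, 2, 3, 4, 5}; 4 is a member.

Answer: yes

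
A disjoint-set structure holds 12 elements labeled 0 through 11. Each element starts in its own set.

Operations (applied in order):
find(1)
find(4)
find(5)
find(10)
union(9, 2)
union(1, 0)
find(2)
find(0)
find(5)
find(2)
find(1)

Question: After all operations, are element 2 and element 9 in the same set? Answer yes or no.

Answer: yes

Derivation:
Step 1: find(1) -> no change; set of 1 is {1}
Step 2: find(4) -> no change; set of 4 is {4}
Step 3: find(5) -> no change; set of 5 is {5}
Step 4: find(10) -> no change; set of 10 is {10}
Step 5: union(9, 2) -> merged; set of 9 now {2, 9}
Step 6: union(1, 0) -> merged; set of 1 now {0, 1}
Step 7: find(2) -> no change; set of 2 is {2, 9}
Step 8: find(0) -> no change; set of 0 is {0, 1}
Step 9: find(5) -> no change; set of 5 is {5}
Step 10: find(2) -> no change; set of 2 is {2, 9}
Step 11: find(1) -> no change; set of 1 is {0, 1}
Set of 2: {2, 9}; 9 is a member.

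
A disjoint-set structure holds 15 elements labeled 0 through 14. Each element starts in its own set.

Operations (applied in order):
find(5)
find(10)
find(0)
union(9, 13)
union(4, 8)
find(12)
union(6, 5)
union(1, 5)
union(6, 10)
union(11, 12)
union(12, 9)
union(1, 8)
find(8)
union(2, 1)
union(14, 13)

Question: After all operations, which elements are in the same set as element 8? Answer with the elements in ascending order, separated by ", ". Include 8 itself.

Step 1: find(5) -> no change; set of 5 is {5}
Step 2: find(10) -> no change; set of 10 is {10}
Step 3: find(0) -> no change; set of 0 is {0}
Step 4: union(9, 13) -> merged; set of 9 now {9, 13}
Step 5: union(4, 8) -> merged; set of 4 now {4, 8}
Step 6: find(12) -> no change; set of 12 is {12}
Step 7: union(6, 5) -> merged; set of 6 now {5, 6}
Step 8: union(1, 5) -> merged; set of 1 now {1, 5, 6}
Step 9: union(6, 10) -> merged; set of 6 now {1, 5, 6, 10}
Step 10: union(11, 12) -> merged; set of 11 now {11, 12}
Step 11: union(12, 9) -> merged; set of 12 now {9, 11, 12, 13}
Step 12: union(1, 8) -> merged; set of 1 now {1, 4, 5, 6, 8, 10}
Step 13: find(8) -> no change; set of 8 is {1, 4, 5, 6, 8, 10}
Step 14: union(2, 1) -> merged; set of 2 now {1, 2, 4, 5, 6, 8, 10}
Step 15: union(14, 13) -> merged; set of 14 now {9, 11, 12, 13, 14}
Component of 8: {1, 2, 4, 5, 6, 8, 10}

Answer: 1, 2, 4, 5, 6, 8, 10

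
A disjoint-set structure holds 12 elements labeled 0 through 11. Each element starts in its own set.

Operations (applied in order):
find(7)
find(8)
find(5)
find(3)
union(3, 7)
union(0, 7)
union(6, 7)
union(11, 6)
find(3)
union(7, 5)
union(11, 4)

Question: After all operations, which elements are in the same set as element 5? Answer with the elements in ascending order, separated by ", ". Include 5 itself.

Answer: 0, 3, 4, 5, 6, 7, 11

Derivation:
Step 1: find(7) -> no change; set of 7 is {7}
Step 2: find(8) -> no change; set of 8 is {8}
Step 3: find(5) -> no change; set of 5 is {5}
Step 4: find(3) -> no change; set of 3 is {3}
Step 5: union(3, 7) -> merged; set of 3 now {3, 7}
Step 6: union(0, 7) -> merged; set of 0 now {0, 3, 7}
Step 7: union(6, 7) -> merged; set of 6 now {0, 3, 6, 7}
Step 8: union(11, 6) -> merged; set of 11 now {0, 3, 6, 7, 11}
Step 9: find(3) -> no change; set of 3 is {0, 3, 6, 7, 11}
Step 10: union(7, 5) -> merged; set of 7 now {0, 3, 5, 6, 7, 11}
Step 11: union(11, 4) -> merged; set of 11 now {0, 3, 4, 5, 6, 7, 11}
Component of 5: {0, 3, 4, 5, 6, 7, 11}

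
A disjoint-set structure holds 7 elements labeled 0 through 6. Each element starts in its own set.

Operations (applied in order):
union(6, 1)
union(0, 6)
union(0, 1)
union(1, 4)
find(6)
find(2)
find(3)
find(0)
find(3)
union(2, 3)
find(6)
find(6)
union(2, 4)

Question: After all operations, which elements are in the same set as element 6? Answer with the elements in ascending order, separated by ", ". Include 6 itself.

Answer: 0, 1, 2, 3, 4, 6

Derivation:
Step 1: union(6, 1) -> merged; set of 6 now {1, 6}
Step 2: union(0, 6) -> merged; set of 0 now {0, 1, 6}
Step 3: union(0, 1) -> already same set; set of 0 now {0, 1, 6}
Step 4: union(1, 4) -> merged; set of 1 now {0, 1, 4, 6}
Step 5: find(6) -> no change; set of 6 is {0, 1, 4, 6}
Step 6: find(2) -> no change; set of 2 is {2}
Step 7: find(3) -> no change; set of 3 is {3}
Step 8: find(0) -> no change; set of 0 is {0, 1, 4, 6}
Step 9: find(3) -> no change; set of 3 is {3}
Step 10: union(2, 3) -> merged; set of 2 now {2, 3}
Step 11: find(6) -> no change; set of 6 is {0, 1, 4, 6}
Step 12: find(6) -> no change; set of 6 is {0, 1, 4, 6}
Step 13: union(2, 4) -> merged; set of 2 now {0, 1, 2, 3, 4, 6}
Component of 6: {0, 1, 2, 3, 4, 6}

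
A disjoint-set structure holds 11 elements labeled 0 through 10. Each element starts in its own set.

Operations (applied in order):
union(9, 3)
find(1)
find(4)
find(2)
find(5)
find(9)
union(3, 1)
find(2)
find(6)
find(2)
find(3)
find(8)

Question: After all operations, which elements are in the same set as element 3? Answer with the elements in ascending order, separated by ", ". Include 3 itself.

Step 1: union(9, 3) -> merged; set of 9 now {3, 9}
Step 2: find(1) -> no change; set of 1 is {1}
Step 3: find(4) -> no change; set of 4 is {4}
Step 4: find(2) -> no change; set of 2 is {2}
Step 5: find(5) -> no change; set of 5 is {5}
Step 6: find(9) -> no change; set of 9 is {3, 9}
Step 7: union(3, 1) -> merged; set of 3 now {1, 3, 9}
Step 8: find(2) -> no change; set of 2 is {2}
Step 9: find(6) -> no change; set of 6 is {6}
Step 10: find(2) -> no change; set of 2 is {2}
Step 11: find(3) -> no change; set of 3 is {1, 3, 9}
Step 12: find(8) -> no change; set of 8 is {8}
Component of 3: {1, 3, 9}

Answer: 1, 3, 9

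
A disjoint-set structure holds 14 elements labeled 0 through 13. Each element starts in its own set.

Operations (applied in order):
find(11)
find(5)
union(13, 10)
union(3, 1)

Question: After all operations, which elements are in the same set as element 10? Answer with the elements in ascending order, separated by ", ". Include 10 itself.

Answer: 10, 13

Derivation:
Step 1: find(11) -> no change; set of 11 is {11}
Step 2: find(5) -> no change; set of 5 is {5}
Step 3: union(13, 10) -> merged; set of 13 now {10, 13}
Step 4: union(3, 1) -> merged; set of 3 now {1, 3}
Component of 10: {10, 13}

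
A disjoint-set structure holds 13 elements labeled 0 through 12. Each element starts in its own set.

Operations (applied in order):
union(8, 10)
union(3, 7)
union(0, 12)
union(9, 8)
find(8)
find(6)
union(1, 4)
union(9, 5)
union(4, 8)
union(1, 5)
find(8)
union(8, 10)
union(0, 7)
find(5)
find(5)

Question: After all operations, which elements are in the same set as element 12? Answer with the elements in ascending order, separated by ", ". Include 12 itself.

Step 1: union(8, 10) -> merged; set of 8 now {8, 10}
Step 2: union(3, 7) -> merged; set of 3 now {3, 7}
Step 3: union(0, 12) -> merged; set of 0 now {0, 12}
Step 4: union(9, 8) -> merged; set of 9 now {8, 9, 10}
Step 5: find(8) -> no change; set of 8 is {8, 9, 10}
Step 6: find(6) -> no change; set of 6 is {6}
Step 7: union(1, 4) -> merged; set of 1 now {1, 4}
Step 8: union(9, 5) -> merged; set of 9 now {5, 8, 9, 10}
Step 9: union(4, 8) -> merged; set of 4 now {1, 4, 5, 8, 9, 10}
Step 10: union(1, 5) -> already same set; set of 1 now {1, 4, 5, 8, 9, 10}
Step 11: find(8) -> no change; set of 8 is {1, 4, 5, 8, 9, 10}
Step 12: union(8, 10) -> already same set; set of 8 now {1, 4, 5, 8, 9, 10}
Step 13: union(0, 7) -> merged; set of 0 now {0, 3, 7, 12}
Step 14: find(5) -> no change; set of 5 is {1, 4, 5, 8, 9, 10}
Step 15: find(5) -> no change; set of 5 is {1, 4, 5, 8, 9, 10}
Component of 12: {0, 3, 7, 12}

Answer: 0, 3, 7, 12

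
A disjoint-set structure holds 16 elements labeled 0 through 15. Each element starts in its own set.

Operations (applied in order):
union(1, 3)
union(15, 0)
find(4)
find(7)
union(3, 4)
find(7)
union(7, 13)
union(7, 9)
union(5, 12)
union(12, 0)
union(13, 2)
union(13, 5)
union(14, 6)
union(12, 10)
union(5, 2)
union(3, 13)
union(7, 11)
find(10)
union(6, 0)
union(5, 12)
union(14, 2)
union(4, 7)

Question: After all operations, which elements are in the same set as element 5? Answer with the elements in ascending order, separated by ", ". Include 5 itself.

Step 1: union(1, 3) -> merged; set of 1 now {1, 3}
Step 2: union(15, 0) -> merged; set of 15 now {0, 15}
Step 3: find(4) -> no change; set of 4 is {4}
Step 4: find(7) -> no change; set of 7 is {7}
Step 5: union(3, 4) -> merged; set of 3 now {1, 3, 4}
Step 6: find(7) -> no change; set of 7 is {7}
Step 7: union(7, 13) -> merged; set of 7 now {7, 13}
Step 8: union(7, 9) -> merged; set of 7 now {7, 9, 13}
Step 9: union(5, 12) -> merged; set of 5 now {5, 12}
Step 10: union(12, 0) -> merged; set of 12 now {0, 5, 12, 15}
Step 11: union(13, 2) -> merged; set of 13 now {2, 7, 9, 13}
Step 12: union(13, 5) -> merged; set of 13 now {0, 2, 5, 7, 9, 12, 13, 15}
Step 13: union(14, 6) -> merged; set of 14 now {6, 14}
Step 14: union(12, 10) -> merged; set of 12 now {0, 2, 5, 7, 9, 10, 12, 13, 15}
Step 15: union(5, 2) -> already same set; set of 5 now {0, 2, 5, 7, 9, 10, 12, 13, 15}
Step 16: union(3, 13) -> merged; set of 3 now {0, 1, 2, 3, 4, 5, 7, 9, 10, 12, 13, 15}
Step 17: union(7, 11) -> merged; set of 7 now {0, 1, 2, 3, 4, 5, 7, 9, 10, 11, 12, 13, 15}
Step 18: find(10) -> no change; set of 10 is {0, 1, 2, 3, 4, 5, 7, 9, 10, 11, 12, 13, 15}
Step 19: union(6, 0) -> merged; set of 6 now {0, 1, 2, 3, 4, 5, 6, 7, 9, 10, 11, 12, 13, 14, 15}
Step 20: union(5, 12) -> already same set; set of 5 now {0, 1, 2, 3, 4, 5, 6, 7, 9, 10, 11, 12, 13, 14, 15}
Step 21: union(14, 2) -> already same set; set of 14 now {0, 1, 2, 3, 4, 5, 6, 7, 9, 10, 11, 12, 13, 14, 15}
Step 22: union(4, 7) -> already same set; set of 4 now {0, 1, 2, 3, 4, 5, 6, 7, 9, 10, 11, 12, 13, 14, 15}
Component of 5: {0, 1, 2, 3, 4, 5, 6, 7, 9, 10, 11, 12, 13, 14, 15}

Answer: 0, 1, 2, 3, 4, 5, 6, 7, 9, 10, 11, 12, 13, 14, 15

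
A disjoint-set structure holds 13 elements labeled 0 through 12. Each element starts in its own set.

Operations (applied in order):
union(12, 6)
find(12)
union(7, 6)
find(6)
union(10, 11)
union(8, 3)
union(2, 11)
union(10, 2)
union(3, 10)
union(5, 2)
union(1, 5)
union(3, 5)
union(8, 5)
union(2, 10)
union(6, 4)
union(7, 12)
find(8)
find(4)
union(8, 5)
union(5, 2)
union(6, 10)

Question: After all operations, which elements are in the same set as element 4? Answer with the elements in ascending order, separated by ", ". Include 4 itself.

Step 1: union(12, 6) -> merged; set of 12 now {6, 12}
Step 2: find(12) -> no change; set of 12 is {6, 12}
Step 3: union(7, 6) -> merged; set of 7 now {6, 7, 12}
Step 4: find(6) -> no change; set of 6 is {6, 7, 12}
Step 5: union(10, 11) -> merged; set of 10 now {10, 11}
Step 6: union(8, 3) -> merged; set of 8 now {3, 8}
Step 7: union(2, 11) -> merged; set of 2 now {2, 10, 11}
Step 8: union(10, 2) -> already same set; set of 10 now {2, 10, 11}
Step 9: union(3, 10) -> merged; set of 3 now {2, 3, 8, 10, 11}
Step 10: union(5, 2) -> merged; set of 5 now {2, 3, 5, 8, 10, 11}
Step 11: union(1, 5) -> merged; set of 1 now {1, 2, 3, 5, 8, 10, 11}
Step 12: union(3, 5) -> already same set; set of 3 now {1, 2, 3, 5, 8, 10, 11}
Step 13: union(8, 5) -> already same set; set of 8 now {1, 2, 3, 5, 8, 10, 11}
Step 14: union(2, 10) -> already same set; set of 2 now {1, 2, 3, 5, 8, 10, 11}
Step 15: union(6, 4) -> merged; set of 6 now {4, 6, 7, 12}
Step 16: union(7, 12) -> already same set; set of 7 now {4, 6, 7, 12}
Step 17: find(8) -> no change; set of 8 is {1, 2, 3, 5, 8, 10, 11}
Step 18: find(4) -> no change; set of 4 is {4, 6, 7, 12}
Step 19: union(8, 5) -> already same set; set of 8 now {1, 2, 3, 5, 8, 10, 11}
Step 20: union(5, 2) -> already same set; set of 5 now {1, 2, 3, 5, 8, 10, 11}
Step 21: union(6, 10) -> merged; set of 6 now {1, 2, 3, 4, 5, 6, 7, 8, 10, 11, 12}
Component of 4: {1, 2, 3, 4, 5, 6, 7, 8, 10, 11, 12}

Answer: 1, 2, 3, 4, 5, 6, 7, 8, 10, 11, 12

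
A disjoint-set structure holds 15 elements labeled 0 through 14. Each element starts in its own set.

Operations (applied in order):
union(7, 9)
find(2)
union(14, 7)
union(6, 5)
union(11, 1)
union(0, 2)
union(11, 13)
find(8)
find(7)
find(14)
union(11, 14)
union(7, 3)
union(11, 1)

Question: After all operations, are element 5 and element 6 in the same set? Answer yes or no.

Answer: yes

Derivation:
Step 1: union(7, 9) -> merged; set of 7 now {7, 9}
Step 2: find(2) -> no change; set of 2 is {2}
Step 3: union(14, 7) -> merged; set of 14 now {7, 9, 14}
Step 4: union(6, 5) -> merged; set of 6 now {5, 6}
Step 5: union(11, 1) -> merged; set of 11 now {1, 11}
Step 6: union(0, 2) -> merged; set of 0 now {0, 2}
Step 7: union(11, 13) -> merged; set of 11 now {1, 11, 13}
Step 8: find(8) -> no change; set of 8 is {8}
Step 9: find(7) -> no change; set of 7 is {7, 9, 14}
Step 10: find(14) -> no change; set of 14 is {7, 9, 14}
Step 11: union(11, 14) -> merged; set of 11 now {1, 7, 9, 11, 13, 14}
Step 12: union(7, 3) -> merged; set of 7 now {1, 3, 7, 9, 11, 13, 14}
Step 13: union(11, 1) -> already same set; set of 11 now {1, 3, 7, 9, 11, 13, 14}
Set of 5: {5, 6}; 6 is a member.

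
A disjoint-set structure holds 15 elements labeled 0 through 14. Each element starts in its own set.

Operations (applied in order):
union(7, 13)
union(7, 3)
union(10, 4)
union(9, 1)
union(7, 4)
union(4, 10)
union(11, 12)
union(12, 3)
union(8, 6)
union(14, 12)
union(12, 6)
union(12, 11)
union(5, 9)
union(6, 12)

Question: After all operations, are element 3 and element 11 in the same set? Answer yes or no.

Answer: yes

Derivation:
Step 1: union(7, 13) -> merged; set of 7 now {7, 13}
Step 2: union(7, 3) -> merged; set of 7 now {3, 7, 13}
Step 3: union(10, 4) -> merged; set of 10 now {4, 10}
Step 4: union(9, 1) -> merged; set of 9 now {1, 9}
Step 5: union(7, 4) -> merged; set of 7 now {3, 4, 7, 10, 13}
Step 6: union(4, 10) -> already same set; set of 4 now {3, 4, 7, 10, 13}
Step 7: union(11, 12) -> merged; set of 11 now {11, 12}
Step 8: union(12, 3) -> merged; set of 12 now {3, 4, 7, 10, 11, 12, 13}
Step 9: union(8, 6) -> merged; set of 8 now {6, 8}
Step 10: union(14, 12) -> merged; set of 14 now {3, 4, 7, 10, 11, 12, 13, 14}
Step 11: union(12, 6) -> merged; set of 12 now {3, 4, 6, 7, 8, 10, 11, 12, 13, 14}
Step 12: union(12, 11) -> already same set; set of 12 now {3, 4, 6, 7, 8, 10, 11, 12, 13, 14}
Step 13: union(5, 9) -> merged; set of 5 now {1, 5, 9}
Step 14: union(6, 12) -> already same set; set of 6 now {3, 4, 6, 7, 8, 10, 11, 12, 13, 14}
Set of 3: {3, 4, 6, 7, 8, 10, 11, 12, 13, 14}; 11 is a member.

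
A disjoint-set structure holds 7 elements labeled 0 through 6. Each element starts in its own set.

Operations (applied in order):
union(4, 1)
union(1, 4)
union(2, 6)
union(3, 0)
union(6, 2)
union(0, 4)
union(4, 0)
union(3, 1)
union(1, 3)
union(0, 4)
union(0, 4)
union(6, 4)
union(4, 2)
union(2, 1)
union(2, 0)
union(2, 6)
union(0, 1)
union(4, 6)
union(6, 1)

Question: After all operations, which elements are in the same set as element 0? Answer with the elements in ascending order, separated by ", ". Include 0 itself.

Step 1: union(4, 1) -> merged; set of 4 now {1, 4}
Step 2: union(1, 4) -> already same set; set of 1 now {1, 4}
Step 3: union(2, 6) -> merged; set of 2 now {2, 6}
Step 4: union(3, 0) -> merged; set of 3 now {0, 3}
Step 5: union(6, 2) -> already same set; set of 6 now {2, 6}
Step 6: union(0, 4) -> merged; set of 0 now {0, 1, 3, 4}
Step 7: union(4, 0) -> already same set; set of 4 now {0, 1, 3, 4}
Step 8: union(3, 1) -> already same set; set of 3 now {0, 1, 3, 4}
Step 9: union(1, 3) -> already same set; set of 1 now {0, 1, 3, 4}
Step 10: union(0, 4) -> already same set; set of 0 now {0, 1, 3, 4}
Step 11: union(0, 4) -> already same set; set of 0 now {0, 1, 3, 4}
Step 12: union(6, 4) -> merged; set of 6 now {0, 1, 2, 3, 4, 6}
Step 13: union(4, 2) -> already same set; set of 4 now {0, 1, 2, 3, 4, 6}
Step 14: union(2, 1) -> already same set; set of 2 now {0, 1, 2, 3, 4, 6}
Step 15: union(2, 0) -> already same set; set of 2 now {0, 1, 2, 3, 4, 6}
Step 16: union(2, 6) -> already same set; set of 2 now {0, 1, 2, 3, 4, 6}
Step 17: union(0, 1) -> already same set; set of 0 now {0, 1, 2, 3, 4, 6}
Step 18: union(4, 6) -> already same set; set of 4 now {0, 1, 2, 3, 4, 6}
Step 19: union(6, 1) -> already same set; set of 6 now {0, 1, 2, 3, 4, 6}
Component of 0: {0, 1, 2, 3, 4, 6}

Answer: 0, 1, 2, 3, 4, 6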